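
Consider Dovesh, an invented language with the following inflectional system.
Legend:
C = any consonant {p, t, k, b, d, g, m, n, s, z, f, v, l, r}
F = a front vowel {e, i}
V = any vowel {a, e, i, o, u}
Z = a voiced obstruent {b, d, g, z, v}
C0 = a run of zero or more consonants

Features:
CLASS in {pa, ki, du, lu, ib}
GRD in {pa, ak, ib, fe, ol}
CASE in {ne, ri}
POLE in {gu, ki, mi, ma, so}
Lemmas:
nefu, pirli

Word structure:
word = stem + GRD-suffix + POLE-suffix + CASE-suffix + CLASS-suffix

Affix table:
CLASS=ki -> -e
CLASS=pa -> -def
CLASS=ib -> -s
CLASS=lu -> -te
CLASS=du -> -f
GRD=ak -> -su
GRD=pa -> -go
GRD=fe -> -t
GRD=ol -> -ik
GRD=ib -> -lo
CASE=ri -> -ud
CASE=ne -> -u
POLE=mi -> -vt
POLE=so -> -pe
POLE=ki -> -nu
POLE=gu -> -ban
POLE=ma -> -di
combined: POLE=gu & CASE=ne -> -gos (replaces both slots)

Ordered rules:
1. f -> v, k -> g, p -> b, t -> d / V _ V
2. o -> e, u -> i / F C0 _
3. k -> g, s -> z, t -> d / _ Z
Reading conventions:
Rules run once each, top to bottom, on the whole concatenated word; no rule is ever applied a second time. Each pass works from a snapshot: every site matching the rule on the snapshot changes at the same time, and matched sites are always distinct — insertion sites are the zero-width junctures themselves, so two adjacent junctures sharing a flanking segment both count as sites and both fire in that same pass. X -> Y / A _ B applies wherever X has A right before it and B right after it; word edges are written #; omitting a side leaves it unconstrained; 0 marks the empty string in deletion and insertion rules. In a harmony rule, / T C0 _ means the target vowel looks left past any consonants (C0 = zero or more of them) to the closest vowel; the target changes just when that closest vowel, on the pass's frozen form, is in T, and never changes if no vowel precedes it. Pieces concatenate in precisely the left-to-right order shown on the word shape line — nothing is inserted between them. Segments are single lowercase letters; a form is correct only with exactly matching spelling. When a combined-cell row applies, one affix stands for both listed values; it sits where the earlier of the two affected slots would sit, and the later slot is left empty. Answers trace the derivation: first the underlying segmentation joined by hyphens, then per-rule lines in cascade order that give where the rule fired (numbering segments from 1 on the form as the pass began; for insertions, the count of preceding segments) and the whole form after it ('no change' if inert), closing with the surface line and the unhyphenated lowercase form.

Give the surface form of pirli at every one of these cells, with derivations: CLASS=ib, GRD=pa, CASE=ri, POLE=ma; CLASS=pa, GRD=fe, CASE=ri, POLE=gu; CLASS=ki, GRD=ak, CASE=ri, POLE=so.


cell CLASS=ib, GRD=pa, CASE=ri, POLE=ma:
underlying: pirli-go-di-ud-s
1. f -> v, k -> g, p -> b, t -> d / V _ V: no change
2. o -> e, u -> i / F C0 _: fires at position(s) 7, 10: pirligediids
3. k -> g, s -> z, t -> d / _ Z: no change
surface: pirligediids

cell CLASS=pa, GRD=fe, CASE=ri, POLE=gu:
underlying: pirli-t-ban-ud-def
1. f -> v, k -> g, p -> b, t -> d / V _ V: no change
2. o -> e, u -> i / F C0 _: no change
3. k -> g, s -> z, t -> d / _ Z: fires at position(s) 6: pirlidbanuddef
surface: pirlidbanuddef

cell CLASS=ki, GRD=ak, CASE=ri, POLE=so:
underlying: pirli-su-pe-ud-e
1. f -> v, k -> g, p -> b, t -> d / V _ V: fires at position(s) 8: pirlisubeude
2. o -> e, u -> i / F C0 _: fires at position(s) 7, 10: pirlisibeide
3. k -> g, s -> z, t -> d / _ Z: no change
surface: pirlisibeide


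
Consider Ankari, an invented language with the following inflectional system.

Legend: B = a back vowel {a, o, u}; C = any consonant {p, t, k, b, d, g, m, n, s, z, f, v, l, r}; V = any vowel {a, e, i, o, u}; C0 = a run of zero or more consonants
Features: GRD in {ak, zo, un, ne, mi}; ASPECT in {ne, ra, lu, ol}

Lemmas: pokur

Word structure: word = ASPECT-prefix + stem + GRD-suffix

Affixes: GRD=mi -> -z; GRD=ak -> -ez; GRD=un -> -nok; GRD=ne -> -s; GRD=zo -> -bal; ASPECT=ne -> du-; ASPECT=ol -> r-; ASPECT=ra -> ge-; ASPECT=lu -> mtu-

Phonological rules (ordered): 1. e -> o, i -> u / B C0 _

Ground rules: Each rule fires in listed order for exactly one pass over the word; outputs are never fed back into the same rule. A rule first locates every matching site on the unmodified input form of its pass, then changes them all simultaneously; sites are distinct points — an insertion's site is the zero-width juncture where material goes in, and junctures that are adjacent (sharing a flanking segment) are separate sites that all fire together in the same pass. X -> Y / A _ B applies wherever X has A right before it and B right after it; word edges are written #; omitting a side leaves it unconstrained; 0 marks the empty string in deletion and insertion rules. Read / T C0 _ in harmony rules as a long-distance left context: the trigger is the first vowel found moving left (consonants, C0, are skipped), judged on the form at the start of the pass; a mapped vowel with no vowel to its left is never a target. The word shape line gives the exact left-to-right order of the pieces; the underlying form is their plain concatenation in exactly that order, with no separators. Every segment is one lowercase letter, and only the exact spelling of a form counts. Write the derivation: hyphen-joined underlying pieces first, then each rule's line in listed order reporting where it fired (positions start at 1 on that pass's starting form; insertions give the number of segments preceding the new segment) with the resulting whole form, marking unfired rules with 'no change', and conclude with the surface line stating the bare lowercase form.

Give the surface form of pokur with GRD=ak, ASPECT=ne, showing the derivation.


underlying: du-pokur-ez
1. e -> o, i -> u / B C0 _: fires at position(s) 8: dupokuroz
surface: dupokuroz


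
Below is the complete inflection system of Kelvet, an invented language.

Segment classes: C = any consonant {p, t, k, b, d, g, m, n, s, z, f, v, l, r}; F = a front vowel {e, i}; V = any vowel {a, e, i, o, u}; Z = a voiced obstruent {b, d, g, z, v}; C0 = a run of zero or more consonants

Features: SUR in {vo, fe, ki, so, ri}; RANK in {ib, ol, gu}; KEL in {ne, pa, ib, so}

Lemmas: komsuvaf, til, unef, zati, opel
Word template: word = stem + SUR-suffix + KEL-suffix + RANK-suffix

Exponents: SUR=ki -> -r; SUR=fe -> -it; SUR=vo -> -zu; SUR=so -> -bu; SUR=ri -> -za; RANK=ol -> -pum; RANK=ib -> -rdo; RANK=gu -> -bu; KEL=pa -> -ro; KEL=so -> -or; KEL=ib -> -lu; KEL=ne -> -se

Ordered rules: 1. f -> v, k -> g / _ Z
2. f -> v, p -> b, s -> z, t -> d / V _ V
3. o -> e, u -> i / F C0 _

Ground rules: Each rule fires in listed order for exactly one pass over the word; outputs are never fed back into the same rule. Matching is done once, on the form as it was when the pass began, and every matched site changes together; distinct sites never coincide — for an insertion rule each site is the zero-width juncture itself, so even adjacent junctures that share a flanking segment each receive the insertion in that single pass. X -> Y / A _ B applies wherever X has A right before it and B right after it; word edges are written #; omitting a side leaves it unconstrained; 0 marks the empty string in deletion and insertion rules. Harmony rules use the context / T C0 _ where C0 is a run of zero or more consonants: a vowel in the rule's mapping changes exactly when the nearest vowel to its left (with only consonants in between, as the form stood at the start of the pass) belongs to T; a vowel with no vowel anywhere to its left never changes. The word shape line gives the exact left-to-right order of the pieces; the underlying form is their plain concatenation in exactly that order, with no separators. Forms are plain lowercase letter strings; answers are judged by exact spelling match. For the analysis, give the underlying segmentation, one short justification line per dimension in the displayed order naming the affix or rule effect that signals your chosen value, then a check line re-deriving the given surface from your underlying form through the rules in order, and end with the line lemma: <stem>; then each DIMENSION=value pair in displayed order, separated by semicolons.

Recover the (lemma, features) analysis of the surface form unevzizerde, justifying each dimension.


underlying: unef-zu-se-rdo
SUR=vo - signalled by the affix -zu
RANK=ib - signalled by the affix -rdo
KEL=ne - signalled by the affix -se
check: unefzuserdo -> unevzuserdo -> unevzuzerdo -> unevzizerde
lemma: unef; SUR=vo; RANK=ib; KEL=ne


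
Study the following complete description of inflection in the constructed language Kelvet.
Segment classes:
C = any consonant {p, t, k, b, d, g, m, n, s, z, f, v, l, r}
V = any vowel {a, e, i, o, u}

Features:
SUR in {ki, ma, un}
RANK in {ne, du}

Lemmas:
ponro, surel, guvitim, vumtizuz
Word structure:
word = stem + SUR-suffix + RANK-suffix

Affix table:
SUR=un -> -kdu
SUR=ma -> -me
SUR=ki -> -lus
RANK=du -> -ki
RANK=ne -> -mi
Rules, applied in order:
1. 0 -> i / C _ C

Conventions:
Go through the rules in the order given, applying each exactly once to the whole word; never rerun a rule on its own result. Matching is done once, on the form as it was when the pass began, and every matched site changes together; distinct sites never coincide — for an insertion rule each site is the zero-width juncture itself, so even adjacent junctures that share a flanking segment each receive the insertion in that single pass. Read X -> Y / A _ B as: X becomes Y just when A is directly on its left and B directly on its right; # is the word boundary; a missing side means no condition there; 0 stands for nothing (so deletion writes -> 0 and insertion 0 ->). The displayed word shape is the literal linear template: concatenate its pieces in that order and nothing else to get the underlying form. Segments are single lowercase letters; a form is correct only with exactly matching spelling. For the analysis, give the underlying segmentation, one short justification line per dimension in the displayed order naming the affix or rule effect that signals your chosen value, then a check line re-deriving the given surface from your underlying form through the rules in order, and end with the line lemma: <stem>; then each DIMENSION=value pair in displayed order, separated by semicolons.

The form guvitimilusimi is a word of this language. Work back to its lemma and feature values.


underlying: guvitim-lus-mi
SUR=ki - signalled by the affix -lus
RANK=ne - signalled by the affix -mi
check: guvitimlusmi -> guvitimilusimi
lemma: guvitim; SUR=ki; RANK=ne


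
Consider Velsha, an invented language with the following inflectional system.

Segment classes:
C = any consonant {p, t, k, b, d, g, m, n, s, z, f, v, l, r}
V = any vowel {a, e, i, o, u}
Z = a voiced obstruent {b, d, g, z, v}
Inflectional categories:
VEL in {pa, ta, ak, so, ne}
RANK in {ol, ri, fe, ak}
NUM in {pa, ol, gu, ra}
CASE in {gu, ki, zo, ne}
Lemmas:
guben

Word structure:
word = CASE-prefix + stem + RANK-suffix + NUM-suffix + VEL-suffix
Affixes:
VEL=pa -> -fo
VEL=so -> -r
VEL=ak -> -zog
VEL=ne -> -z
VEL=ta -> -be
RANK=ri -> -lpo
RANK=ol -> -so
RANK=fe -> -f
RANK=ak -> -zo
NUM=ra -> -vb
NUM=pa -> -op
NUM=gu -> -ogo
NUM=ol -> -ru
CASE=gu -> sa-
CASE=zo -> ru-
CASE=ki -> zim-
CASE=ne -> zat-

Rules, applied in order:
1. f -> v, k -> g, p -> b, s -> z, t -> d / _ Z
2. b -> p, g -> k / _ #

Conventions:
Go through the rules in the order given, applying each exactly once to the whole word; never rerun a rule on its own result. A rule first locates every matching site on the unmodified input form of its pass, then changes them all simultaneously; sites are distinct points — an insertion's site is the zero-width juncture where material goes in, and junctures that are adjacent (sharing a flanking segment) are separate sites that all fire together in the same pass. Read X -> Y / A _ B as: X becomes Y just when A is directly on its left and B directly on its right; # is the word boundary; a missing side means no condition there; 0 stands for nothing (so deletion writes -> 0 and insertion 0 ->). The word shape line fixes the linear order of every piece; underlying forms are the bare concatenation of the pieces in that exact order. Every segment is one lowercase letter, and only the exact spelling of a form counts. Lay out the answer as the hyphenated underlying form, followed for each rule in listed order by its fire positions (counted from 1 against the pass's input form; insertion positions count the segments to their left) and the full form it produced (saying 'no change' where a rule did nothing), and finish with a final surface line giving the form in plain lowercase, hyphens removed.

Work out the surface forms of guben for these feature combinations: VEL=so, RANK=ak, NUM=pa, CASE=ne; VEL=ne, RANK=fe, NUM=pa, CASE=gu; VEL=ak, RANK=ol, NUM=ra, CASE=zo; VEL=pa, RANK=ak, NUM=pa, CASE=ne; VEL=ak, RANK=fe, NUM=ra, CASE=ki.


cell VEL=so, RANK=ak, NUM=pa, CASE=ne:
underlying: zat-guben-zo-op-r
1. f -> v, k -> g, p -> b, s -> z, t -> d / _ Z: fires at position(s) 3: zadgubenzoopr
2. b -> p, g -> k / _ #: no change
surface: zadgubenzoopr

cell VEL=ne, RANK=fe, NUM=pa, CASE=gu:
underlying: sa-guben-f-op-z
1. f -> v, k -> g, p -> b, s -> z, t -> d / _ Z: fires at position(s) 10: sagubenfobz
2. b -> p, g -> k / _ #: no change
surface: sagubenfobz

cell VEL=ak, RANK=ol, NUM=ra, CASE=zo:
underlying: ru-guben-so-vb-zog
1. f -> v, k -> g, p -> b, s -> z, t -> d / _ Z: no change
2. b -> p, g -> k / _ #: fires at position(s) 14: rugubensovbzok
surface: rugubensovbzok

cell VEL=pa, RANK=ak, NUM=pa, CASE=ne:
underlying: zat-guben-zo-op-fo
1. f -> v, k -> g, p -> b, s -> z, t -> d / _ Z: fires at position(s) 3: zadgubenzoopfo
2. b -> p, g -> k / _ #: no change
surface: zadgubenzoopfo

cell VEL=ak, RANK=fe, NUM=ra, CASE=ki:
underlying: zim-guben-f-vb-zog
1. f -> v, k -> g, p -> b, s -> z, t -> d / _ Z: fires at position(s) 9: zimgubenvvbzog
2. b -> p, g -> k / _ #: fires at position(s) 14: zimgubenvvbzok
surface: zimgubenvvbzok


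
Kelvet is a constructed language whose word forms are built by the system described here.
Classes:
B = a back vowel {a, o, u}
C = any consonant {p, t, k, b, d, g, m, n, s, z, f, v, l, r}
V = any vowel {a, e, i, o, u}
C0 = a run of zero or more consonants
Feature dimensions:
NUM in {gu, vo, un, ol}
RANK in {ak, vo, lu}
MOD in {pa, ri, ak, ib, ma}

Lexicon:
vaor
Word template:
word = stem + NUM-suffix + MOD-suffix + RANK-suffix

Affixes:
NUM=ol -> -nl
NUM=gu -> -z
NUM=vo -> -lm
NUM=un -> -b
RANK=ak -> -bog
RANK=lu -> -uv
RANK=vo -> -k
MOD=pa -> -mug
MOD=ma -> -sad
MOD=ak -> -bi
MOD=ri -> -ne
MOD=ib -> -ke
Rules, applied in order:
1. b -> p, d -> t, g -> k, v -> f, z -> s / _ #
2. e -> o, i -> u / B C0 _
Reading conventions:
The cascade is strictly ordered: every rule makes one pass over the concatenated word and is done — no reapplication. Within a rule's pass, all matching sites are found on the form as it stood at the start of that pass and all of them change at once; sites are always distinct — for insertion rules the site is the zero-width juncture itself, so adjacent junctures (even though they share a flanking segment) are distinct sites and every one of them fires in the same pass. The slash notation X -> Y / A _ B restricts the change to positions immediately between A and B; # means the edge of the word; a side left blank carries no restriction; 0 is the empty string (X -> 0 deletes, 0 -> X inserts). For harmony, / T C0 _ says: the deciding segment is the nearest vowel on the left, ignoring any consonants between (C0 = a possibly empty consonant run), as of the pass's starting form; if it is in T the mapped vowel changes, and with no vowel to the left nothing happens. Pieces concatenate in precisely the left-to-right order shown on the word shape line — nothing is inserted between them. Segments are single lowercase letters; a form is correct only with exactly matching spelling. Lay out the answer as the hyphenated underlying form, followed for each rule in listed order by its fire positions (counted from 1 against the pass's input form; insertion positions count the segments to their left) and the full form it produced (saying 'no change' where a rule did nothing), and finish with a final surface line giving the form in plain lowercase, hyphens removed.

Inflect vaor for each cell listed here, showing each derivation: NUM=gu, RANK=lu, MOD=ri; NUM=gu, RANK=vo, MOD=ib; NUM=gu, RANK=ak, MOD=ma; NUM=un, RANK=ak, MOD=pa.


cell NUM=gu, RANK=lu, MOD=ri:
underlying: vaor-z-ne-uv
1. b -> p, d -> t, g -> k, v -> f, z -> s / _ #: fires at position(s) 9: vaorzneuf
2. e -> o, i -> u / B C0 _: fires at position(s) 7: vaorznouf
surface: vaorznouf

cell NUM=gu, RANK=vo, MOD=ib:
underlying: vaor-z-ke-k
1. b -> p, d -> t, g -> k, v -> f, z -> s / _ #: no change
2. e -> o, i -> u / B C0 _: fires at position(s) 7: vaorzkok
surface: vaorzkok

cell NUM=gu, RANK=ak, MOD=ma:
underlying: vaor-z-sad-bog
1. b -> p, d -> t, g -> k, v -> f, z -> s / _ #: fires at position(s) 11: vaorzsadbok
2. e -> o, i -> u / B C0 _: no change
surface: vaorzsadbok

cell NUM=un, RANK=ak, MOD=pa:
underlying: vaor-b-mug-bog
1. b -> p, d -> t, g -> k, v -> f, z -> s / _ #: fires at position(s) 11: vaorbmugbok
2. e -> o, i -> u / B C0 _: no change
surface: vaorbmugbok


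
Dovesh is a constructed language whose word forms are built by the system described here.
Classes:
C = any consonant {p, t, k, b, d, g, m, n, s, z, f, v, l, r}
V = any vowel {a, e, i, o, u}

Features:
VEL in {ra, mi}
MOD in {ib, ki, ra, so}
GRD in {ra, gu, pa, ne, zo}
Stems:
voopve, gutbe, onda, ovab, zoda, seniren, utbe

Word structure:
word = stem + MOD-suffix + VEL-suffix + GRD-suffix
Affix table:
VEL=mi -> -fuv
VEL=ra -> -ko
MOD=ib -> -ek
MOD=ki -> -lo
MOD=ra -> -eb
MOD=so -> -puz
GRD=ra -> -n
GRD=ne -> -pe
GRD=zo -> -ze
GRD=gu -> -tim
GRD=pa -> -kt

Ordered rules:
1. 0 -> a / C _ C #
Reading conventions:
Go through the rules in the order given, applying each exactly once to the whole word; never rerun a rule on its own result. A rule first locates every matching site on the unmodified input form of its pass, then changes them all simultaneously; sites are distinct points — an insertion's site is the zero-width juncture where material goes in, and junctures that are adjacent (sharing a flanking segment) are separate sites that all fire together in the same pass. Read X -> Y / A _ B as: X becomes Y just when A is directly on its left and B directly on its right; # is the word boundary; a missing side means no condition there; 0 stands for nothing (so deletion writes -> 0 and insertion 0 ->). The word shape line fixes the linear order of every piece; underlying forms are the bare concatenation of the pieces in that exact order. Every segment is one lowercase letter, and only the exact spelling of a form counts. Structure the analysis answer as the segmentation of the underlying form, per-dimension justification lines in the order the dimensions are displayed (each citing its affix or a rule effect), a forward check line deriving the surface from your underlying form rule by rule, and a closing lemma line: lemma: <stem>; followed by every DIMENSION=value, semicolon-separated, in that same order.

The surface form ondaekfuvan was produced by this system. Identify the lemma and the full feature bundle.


underlying: onda-ek-fuv-n
VEL=mi - signalled by the affix -fuv
MOD=ib - signalled by the affix -ek
GRD=ra - signalled by the affix -n
check: ondaekfuvn -> ondaekfuvan
lemma: onda; VEL=mi; MOD=ib; GRD=ra


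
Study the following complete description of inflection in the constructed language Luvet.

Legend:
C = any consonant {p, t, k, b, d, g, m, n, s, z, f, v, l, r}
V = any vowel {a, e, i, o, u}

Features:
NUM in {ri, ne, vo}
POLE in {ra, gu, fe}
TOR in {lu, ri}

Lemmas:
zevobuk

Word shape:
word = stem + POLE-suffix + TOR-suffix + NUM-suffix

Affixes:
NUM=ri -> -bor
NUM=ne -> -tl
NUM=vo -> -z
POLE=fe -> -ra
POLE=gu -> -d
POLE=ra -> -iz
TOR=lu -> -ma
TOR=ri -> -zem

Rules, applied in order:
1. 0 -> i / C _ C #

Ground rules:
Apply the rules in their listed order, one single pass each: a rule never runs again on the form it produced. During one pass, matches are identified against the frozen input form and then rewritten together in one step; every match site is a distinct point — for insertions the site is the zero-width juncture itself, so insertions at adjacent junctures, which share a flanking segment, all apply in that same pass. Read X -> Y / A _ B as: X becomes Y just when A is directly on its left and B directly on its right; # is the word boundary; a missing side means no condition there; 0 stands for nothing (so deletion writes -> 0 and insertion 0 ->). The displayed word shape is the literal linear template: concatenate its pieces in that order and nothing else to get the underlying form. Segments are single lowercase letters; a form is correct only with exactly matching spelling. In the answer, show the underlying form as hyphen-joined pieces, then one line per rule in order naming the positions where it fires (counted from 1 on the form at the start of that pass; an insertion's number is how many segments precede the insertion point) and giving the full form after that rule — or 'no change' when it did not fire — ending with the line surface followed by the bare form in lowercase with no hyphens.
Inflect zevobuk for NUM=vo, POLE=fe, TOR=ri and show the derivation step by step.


underlying: zevobuk-ra-zem-z
1. 0 -> i / C _ C #: inserts after position(s) 12: zevobukrazemiz
surface: zevobukrazemiz


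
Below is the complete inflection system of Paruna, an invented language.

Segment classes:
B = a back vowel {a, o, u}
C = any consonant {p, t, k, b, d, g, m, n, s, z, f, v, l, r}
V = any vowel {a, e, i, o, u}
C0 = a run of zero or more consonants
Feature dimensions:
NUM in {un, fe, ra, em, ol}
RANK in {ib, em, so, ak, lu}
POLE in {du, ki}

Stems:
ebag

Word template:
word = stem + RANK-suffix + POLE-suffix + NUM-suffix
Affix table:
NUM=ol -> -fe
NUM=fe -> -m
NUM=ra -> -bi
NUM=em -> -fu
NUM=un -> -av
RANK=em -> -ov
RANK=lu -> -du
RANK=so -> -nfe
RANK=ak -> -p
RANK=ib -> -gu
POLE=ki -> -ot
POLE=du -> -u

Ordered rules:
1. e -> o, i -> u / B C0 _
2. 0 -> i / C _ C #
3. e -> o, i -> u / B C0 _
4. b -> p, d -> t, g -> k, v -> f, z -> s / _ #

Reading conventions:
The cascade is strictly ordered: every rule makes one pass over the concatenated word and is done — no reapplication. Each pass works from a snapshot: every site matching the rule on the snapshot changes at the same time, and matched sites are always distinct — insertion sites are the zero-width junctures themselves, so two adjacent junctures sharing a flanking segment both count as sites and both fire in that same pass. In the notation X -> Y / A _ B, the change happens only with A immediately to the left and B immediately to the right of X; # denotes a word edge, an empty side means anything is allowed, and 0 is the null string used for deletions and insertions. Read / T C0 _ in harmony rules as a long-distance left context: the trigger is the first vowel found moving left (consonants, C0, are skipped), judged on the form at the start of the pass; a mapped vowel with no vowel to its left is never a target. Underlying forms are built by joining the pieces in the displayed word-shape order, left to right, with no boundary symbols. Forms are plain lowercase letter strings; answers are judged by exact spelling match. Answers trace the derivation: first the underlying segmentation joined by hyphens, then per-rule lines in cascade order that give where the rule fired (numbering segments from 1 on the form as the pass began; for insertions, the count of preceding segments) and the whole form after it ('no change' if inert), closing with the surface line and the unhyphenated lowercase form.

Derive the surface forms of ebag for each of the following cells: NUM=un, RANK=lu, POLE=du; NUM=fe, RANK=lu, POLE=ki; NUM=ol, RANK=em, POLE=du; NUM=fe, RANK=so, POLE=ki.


cell NUM=un, RANK=lu, POLE=du:
underlying: ebag-du-u-av
1. e -> o, i -> u / B C0 _: no change
2. 0 -> i / C _ C #: no change
3. e -> o, i -> u / B C0 _: no change
4. b -> p, d -> t, g -> k, v -> f, z -> s / _ #: fires at position(s) 9: ebagduuaf
surface: ebagduuaf

cell NUM=fe, RANK=lu, POLE=ki:
underlying: ebag-du-ot-m
1. e -> o, i -> u / B C0 _: no change
2. 0 -> i / C _ C #: inserts after position(s) 8: ebagduotim
3. e -> o, i -> u / B C0 _: fires at position(s) 9: ebagduotum
4. b -> p, d -> t, g -> k, v -> f, z -> s / _ #: no change
surface: ebagduotum

cell NUM=ol, RANK=em, POLE=du:
underlying: ebag-ov-u-fe
1. e -> o, i -> u / B C0 _: fires at position(s) 9: ebagovufo
2. 0 -> i / C _ C #: no change
3. e -> o, i -> u / B C0 _: no change
4. b -> p, d -> t, g -> k, v -> f, z -> s / _ #: no change
surface: ebagovufo

cell NUM=fe, RANK=so, POLE=ki:
underlying: ebag-nfe-ot-m
1. e -> o, i -> u / B C0 _: fires at position(s) 7: ebagnfootm
2. 0 -> i / C _ C #: inserts after position(s) 9: ebagnfootim
3. e -> o, i -> u / B C0 _: fires at position(s) 10: ebagnfootum
4. b -> p, d -> t, g -> k, v -> f, z -> s / _ #: no change
surface: ebagnfootum


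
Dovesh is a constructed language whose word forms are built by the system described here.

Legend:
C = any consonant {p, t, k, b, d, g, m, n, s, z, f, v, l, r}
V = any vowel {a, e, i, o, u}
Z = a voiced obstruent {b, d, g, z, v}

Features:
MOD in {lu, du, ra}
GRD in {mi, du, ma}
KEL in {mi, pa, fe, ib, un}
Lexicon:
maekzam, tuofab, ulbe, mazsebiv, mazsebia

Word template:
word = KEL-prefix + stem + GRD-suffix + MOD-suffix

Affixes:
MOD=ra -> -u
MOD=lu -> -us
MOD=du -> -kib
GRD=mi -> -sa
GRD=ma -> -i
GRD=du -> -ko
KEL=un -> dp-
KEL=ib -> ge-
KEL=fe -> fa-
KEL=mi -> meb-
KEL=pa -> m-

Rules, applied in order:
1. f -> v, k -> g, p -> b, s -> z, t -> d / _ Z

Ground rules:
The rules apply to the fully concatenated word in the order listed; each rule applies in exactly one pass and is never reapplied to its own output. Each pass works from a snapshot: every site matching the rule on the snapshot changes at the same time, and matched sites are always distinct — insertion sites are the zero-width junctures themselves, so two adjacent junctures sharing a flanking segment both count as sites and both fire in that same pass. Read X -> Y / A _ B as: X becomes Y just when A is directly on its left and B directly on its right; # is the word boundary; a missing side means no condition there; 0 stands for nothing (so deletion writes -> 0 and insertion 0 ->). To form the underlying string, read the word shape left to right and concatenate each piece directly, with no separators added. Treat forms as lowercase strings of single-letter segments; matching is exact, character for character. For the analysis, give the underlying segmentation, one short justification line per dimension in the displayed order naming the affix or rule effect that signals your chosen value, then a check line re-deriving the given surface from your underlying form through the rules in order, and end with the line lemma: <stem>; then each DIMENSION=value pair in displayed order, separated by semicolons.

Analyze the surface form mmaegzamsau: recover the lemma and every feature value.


underlying: m-maekzam-sa-u
MOD=ra - signalled by the affix -u
GRD=mi - signalled by the affix -sa
KEL=pa - signalled by the affix m-
check: mmaekzamsau -> mmaegzamsau
lemma: maekzam; MOD=ra; GRD=mi; KEL=pa


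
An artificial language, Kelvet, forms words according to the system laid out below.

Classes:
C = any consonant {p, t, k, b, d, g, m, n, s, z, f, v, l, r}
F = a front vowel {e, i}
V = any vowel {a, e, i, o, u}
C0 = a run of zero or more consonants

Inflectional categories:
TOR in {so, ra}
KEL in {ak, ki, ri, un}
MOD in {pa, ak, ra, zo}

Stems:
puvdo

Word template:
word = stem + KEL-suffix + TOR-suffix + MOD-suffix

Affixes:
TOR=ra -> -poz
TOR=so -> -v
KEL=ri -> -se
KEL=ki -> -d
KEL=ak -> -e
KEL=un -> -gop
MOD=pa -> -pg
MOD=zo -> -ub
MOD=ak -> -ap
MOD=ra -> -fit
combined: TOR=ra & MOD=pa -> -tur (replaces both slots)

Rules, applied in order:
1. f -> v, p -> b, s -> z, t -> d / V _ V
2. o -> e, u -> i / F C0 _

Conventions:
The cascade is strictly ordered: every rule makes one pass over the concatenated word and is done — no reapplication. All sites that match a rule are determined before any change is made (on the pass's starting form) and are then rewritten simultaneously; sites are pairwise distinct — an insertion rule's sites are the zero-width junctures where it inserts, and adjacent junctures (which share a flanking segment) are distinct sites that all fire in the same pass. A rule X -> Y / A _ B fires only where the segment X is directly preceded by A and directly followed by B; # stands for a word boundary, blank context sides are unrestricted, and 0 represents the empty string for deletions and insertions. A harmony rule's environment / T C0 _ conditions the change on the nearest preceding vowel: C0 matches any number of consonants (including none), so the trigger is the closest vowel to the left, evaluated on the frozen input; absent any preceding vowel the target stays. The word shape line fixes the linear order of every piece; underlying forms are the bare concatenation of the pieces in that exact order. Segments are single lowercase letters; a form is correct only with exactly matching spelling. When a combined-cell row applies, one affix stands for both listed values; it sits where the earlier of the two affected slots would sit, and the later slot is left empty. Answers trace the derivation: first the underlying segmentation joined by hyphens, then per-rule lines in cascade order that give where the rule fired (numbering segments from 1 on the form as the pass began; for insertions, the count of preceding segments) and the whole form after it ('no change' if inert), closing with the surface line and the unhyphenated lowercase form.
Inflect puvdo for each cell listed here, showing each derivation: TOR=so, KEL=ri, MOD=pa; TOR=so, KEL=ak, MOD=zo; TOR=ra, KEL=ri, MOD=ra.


cell TOR=so, KEL=ri, MOD=pa:
underlying: puvdo-se-v-pg
1. f -> v, p -> b, s -> z, t -> d / V _ V: fires at position(s) 6: puvdozevpg
2. o -> e, u -> i / F C0 _: no change
surface: puvdozevpg

cell TOR=so, KEL=ak, MOD=zo:
underlying: puvdo-e-v-ub
1. f -> v, p -> b, s -> z, t -> d / V _ V: no change
2. o -> e, u -> i / F C0 _: fires at position(s) 8: puvdoevib
surface: puvdoevib

cell TOR=ra, KEL=ri, MOD=ra:
underlying: puvdo-se-poz-fit
1. f -> v, p -> b, s -> z, t -> d / V _ V: fires at position(s) 6, 8: puvdozebozfit
2. o -> e, u -> i / F C0 _: fires at position(s) 9: puvdozebezfit
surface: puvdozebezfit


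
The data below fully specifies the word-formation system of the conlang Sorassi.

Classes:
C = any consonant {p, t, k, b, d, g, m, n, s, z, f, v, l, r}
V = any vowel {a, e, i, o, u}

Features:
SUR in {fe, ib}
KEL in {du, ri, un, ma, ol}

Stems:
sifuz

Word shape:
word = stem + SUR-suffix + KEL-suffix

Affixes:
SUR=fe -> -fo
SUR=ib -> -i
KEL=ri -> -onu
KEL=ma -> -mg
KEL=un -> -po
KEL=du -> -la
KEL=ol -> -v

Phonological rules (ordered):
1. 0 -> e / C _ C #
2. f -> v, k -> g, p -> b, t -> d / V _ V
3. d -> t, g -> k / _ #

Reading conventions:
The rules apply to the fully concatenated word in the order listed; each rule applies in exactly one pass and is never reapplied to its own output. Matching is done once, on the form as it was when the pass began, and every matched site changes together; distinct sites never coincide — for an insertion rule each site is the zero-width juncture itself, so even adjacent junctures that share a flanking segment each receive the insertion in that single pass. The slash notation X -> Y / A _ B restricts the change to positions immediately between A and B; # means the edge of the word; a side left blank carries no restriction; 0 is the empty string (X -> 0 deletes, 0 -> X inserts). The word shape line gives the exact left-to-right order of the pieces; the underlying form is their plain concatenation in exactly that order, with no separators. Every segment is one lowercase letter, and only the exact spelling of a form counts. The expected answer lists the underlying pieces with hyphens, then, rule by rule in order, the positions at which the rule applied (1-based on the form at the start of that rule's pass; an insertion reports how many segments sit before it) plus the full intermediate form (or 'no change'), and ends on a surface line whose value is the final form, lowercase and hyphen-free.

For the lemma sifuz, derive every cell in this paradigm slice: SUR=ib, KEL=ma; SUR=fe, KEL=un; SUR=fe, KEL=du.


cell SUR=ib, KEL=ma:
underlying: sifuz-i-mg
1. 0 -> e / C _ C #: inserts after position(s) 7: sifuzimeg
2. f -> v, k -> g, p -> b, t -> d / V _ V: fires at position(s) 3: sivuzimeg
3. d -> t, g -> k / _ #: fires at position(s) 9: sivuzimek
surface: sivuzimek

cell SUR=fe, KEL=un:
underlying: sifuz-fo-po
1. 0 -> e / C _ C #: no change
2. f -> v, k -> g, p -> b, t -> d / V _ V: fires at position(s) 3, 8: sivuzfobo
3. d -> t, g -> k / _ #: no change
surface: sivuzfobo

cell SUR=fe, KEL=du:
underlying: sifuz-fo-la
1. 0 -> e / C _ C #: no change
2. f -> v, k -> g, p -> b, t -> d / V _ V: fires at position(s) 3: sivuzfola
3. d -> t, g -> k / _ #: no change
surface: sivuzfola


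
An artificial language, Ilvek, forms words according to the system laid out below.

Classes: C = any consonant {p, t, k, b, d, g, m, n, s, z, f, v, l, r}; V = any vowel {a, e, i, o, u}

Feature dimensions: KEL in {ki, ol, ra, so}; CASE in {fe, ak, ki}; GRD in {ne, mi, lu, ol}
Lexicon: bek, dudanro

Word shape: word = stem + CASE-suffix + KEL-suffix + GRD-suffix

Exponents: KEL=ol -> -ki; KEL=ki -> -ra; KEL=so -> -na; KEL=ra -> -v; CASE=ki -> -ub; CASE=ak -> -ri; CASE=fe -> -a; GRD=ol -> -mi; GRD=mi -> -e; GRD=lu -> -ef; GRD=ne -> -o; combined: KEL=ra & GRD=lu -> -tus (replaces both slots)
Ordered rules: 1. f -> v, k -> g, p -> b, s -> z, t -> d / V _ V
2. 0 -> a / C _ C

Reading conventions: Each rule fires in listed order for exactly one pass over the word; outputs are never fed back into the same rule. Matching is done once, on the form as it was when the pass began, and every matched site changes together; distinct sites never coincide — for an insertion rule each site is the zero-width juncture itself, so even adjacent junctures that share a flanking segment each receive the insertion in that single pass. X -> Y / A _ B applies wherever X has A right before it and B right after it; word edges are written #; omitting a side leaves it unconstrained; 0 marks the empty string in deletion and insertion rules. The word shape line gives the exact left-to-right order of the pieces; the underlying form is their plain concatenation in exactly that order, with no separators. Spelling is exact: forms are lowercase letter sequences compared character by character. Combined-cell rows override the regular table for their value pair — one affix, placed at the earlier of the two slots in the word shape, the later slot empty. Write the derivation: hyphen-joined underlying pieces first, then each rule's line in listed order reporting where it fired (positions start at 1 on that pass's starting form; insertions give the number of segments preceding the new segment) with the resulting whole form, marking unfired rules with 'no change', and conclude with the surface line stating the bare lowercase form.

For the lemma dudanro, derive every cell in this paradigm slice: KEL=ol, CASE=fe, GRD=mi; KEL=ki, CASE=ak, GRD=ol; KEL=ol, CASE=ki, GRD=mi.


cell KEL=ol, CASE=fe, GRD=mi:
underlying: dudanro-a-ki-e
1. f -> v, k -> g, p -> b, s -> z, t -> d / V _ V: fires at position(s) 9: dudanroagie
2. 0 -> a / C _ C: inserts after position(s) 5: dudanaroagie
surface: dudanaroagie

cell KEL=ki, CASE=ak, GRD=ol:
underlying: dudanro-ri-ra-mi
1. f -> v, k -> g, p -> b, s -> z, t -> d / V _ V: no change
2. 0 -> a / C _ C: inserts after position(s) 5: dudanarorirami
surface: dudanarorirami

cell KEL=ol, CASE=ki, GRD=mi:
underlying: dudanro-ub-ki-e
1. f -> v, k -> g, p -> b, s -> z, t -> d / V _ V: no change
2. 0 -> a / C _ C: inserts after position(s) 5, 9: dudanaroubakie
surface: dudanaroubakie


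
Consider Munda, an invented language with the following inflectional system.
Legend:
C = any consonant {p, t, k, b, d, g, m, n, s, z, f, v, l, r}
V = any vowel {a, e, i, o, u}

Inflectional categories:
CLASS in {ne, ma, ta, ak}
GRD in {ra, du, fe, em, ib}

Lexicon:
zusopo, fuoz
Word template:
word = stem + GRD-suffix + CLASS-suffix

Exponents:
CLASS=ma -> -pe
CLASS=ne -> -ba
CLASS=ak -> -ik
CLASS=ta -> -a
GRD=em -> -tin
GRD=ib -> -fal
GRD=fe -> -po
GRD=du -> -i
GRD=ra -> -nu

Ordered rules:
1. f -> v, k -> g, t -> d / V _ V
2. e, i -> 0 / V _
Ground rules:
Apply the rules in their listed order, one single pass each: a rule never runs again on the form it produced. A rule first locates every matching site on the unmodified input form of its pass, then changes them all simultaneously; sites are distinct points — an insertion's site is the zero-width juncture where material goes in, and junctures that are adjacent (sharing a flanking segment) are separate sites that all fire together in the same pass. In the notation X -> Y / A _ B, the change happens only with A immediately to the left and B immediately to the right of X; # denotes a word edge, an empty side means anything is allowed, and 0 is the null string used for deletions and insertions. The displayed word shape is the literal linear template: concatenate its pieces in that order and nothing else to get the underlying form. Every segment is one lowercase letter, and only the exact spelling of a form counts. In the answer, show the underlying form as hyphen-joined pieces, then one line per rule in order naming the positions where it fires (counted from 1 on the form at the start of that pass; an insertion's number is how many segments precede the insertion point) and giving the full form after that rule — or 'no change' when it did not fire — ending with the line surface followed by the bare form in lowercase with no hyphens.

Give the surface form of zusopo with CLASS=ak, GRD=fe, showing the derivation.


underlying: zusopo-po-ik
1. f -> v, k -> g, t -> d / V _ V: no change
2. e, i -> 0 / V _: fires at position(s) 9: zusopopok
surface: zusopopok


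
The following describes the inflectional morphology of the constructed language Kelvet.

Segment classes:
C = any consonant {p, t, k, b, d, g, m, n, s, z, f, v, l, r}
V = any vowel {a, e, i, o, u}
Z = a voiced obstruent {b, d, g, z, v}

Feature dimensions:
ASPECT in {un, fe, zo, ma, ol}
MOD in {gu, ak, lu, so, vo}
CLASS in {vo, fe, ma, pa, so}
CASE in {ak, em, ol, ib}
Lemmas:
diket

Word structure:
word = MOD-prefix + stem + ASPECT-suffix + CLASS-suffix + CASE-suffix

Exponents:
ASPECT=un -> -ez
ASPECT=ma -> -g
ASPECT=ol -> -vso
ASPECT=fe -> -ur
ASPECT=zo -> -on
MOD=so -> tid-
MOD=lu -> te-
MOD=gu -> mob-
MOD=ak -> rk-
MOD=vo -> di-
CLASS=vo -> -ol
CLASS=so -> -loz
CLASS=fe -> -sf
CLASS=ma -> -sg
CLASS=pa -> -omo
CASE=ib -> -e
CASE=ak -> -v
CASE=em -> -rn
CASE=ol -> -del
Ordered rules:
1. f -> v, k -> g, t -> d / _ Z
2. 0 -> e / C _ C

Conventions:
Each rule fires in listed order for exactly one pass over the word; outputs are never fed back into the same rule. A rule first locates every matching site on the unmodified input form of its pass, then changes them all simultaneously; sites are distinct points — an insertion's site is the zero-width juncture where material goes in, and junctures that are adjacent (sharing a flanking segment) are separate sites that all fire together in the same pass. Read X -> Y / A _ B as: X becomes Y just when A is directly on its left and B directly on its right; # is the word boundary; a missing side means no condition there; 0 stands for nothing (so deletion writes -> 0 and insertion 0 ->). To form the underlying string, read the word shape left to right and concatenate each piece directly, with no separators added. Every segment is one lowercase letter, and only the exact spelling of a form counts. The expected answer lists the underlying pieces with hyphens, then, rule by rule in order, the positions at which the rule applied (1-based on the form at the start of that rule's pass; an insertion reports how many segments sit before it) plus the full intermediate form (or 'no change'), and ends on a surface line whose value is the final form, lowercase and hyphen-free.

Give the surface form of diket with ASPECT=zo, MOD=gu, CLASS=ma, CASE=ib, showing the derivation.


underlying: mob-diket-on-sg-e
1. f -> v, k -> g, t -> d / _ Z: no change
2. 0 -> e / C _ C: inserts after position(s) 3, 10, 11: mobediketonesege
surface: mobediketonesege
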